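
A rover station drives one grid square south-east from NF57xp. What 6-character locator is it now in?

NF67ao

Longitude subsquare x = 23; +1 → 24, wraps to 0 = a, carry into square.
Longitude square 5; +1 → 6.
Latitude subsquare p = 15; −1 → 14 = o.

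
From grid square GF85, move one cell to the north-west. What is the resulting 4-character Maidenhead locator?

Longitude square 8; −1 → 7.
Latitude square 5; +1 → 6.

GF76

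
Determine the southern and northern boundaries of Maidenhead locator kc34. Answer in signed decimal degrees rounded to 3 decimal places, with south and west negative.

-66.000, -65.000

Field K=10, C=2: +10·20° lon, +2·10° lat → SW at lon 20°, lat -70°.
Square 3, 4: +3·2° lon, +4·1° lat → SW at lon 26°, lat -66°.
Cell spans 2° lon × 1° lat.
south -66.000, north -65.000.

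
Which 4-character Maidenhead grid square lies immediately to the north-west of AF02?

RF93

Longitude square 0; −1 → -1, wraps to 9, carry into field.
Longitude field A = 0; −1 → -1, wraps to 17 = R, wrapping around the antimeridian.
Latitude square 2; +1 → 3.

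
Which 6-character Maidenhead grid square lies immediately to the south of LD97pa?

LD96px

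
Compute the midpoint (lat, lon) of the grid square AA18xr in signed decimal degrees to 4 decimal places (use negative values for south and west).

Field A=0, A=0: +0·20° lon, +0·10° lat → SW at lon -180°, lat -90°.
Square 1, 8: +1·2° lon, +8·1° lat → SW at lon -178°, lat -82°.
Subsquare x=23, r=17: +23·0.0833333° lon, +17·0.0416667° lat → SW at lon -176.083°, lat -81.2917°.
Cell spans 0.0833333° lon × 0.0416667° lat. Centre is SW corner plus half of each.
latitude -81.2708, longitude -176.0417.

-81.2708, -176.0417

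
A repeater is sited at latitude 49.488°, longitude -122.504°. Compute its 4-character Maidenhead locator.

Offset from 180°W / 90°S: lon 57.50°, lat 139.49°.
Field: lon ⌊57.50/20⌋ = 2 → C; lat ⌊139.49/10⌋ = 13 → N.
Square: lon ⌊17.50/2⌋ = 8; lat ⌊9.49/1⌋ = 9.

CN89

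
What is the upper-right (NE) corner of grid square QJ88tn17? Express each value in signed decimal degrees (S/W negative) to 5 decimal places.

Field Q=16, J=9: +16·20° lon, +9·10° lat → SW at lon 140°, lat 0°.
Square 8, 8: +8·2° lon, +8·1° lat → SW at lon 156°, lat 8°.
Subsquare t=19, n=13: +19·0.0833333° lon, +13·0.0416667° lat → SW at lon 157.583°, lat 8.54167°.
Extended square 1, 7: +1·0.00833333° lon, +7·0.00416667° lat → SW at lon 157.592°, lat 8.57083°.
Cell spans 0.00833333° lon × 0.00416667° lat. NE corner is SW corner plus one full cell.
latitude 8.57500, longitude 157.60000.

8.57500, 157.60000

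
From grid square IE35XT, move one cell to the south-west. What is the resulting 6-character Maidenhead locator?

IE35ws

Longitude subsquare x = 23; −1 → 22 = w.
Latitude subsquare t = 19; −1 → 18 = s.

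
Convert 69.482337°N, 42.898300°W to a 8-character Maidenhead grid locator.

GP89nl25

Shift to the Maidenhead origin (180°W, 90°S): lon 137.10170, lat 159.48234.
Field (20°×10°, letters A–R): lon ⌊137.10170/20⌋ = 6 → G; lat ⌊159.48234/10⌋ = 15 → P.
Square (2°×1°, digits 0–9): lon ⌊17.10170/2⌋ = 8; lat ⌊9.48234/1⌋ = 9.
Subsquare (5′×2.5′, letters a–x): lon ⌊1.10170/0.0833333⌋ = 13 → n; lat ⌊0.48234/0.0416667⌋ = 11 → l.
Extended square (30″×15″, digits 0–9): lon ⌊0.01837/0.00833333⌋ = 2; lat ⌊0.02400/0.00416667⌋ = 5.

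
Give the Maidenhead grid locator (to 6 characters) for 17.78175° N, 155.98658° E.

Offset from 180°W / 90°S: lon 335.9866°, lat 107.7818°.
Field: 335.9866/20 → 16 → Q, 107.7818/10 → 10 → K; chars QK.
Square: 15.9866/2 → 7, 7.7818/1 → 7; chars 77.
Subsquare: 1.9866/0.0833333 → 23 → x, 0.7818/0.0416667 → 18 → s; chars xs.

QK77xs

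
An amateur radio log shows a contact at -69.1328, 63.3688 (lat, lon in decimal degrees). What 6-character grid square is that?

Shift to the Maidenhead origin (180°W, 90°S): lon 243.3688, lat 20.8672.
Field: lon ⌊243.3688/20⌋ = 12 → M; lat ⌊20.8672/10⌋ = 2 → C.
Square: lon ⌊3.3688/2⌋ = 1; lat ⌊0.8672/1⌋ = 0.
Subsquare: lon ⌊1.3688/0.0833333⌋ = 16 → q; lat ⌊0.8672/0.0416667⌋ = 20 → u.

MC10qu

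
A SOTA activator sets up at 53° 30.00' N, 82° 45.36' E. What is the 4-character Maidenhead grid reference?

NO13

Offset from 180°W / 90°S: lon 262.76°, lat 143.50°.
Field: 262.76/20 → 13 → N, 143.50/10 → 14 → O; chars NO.
Square: 2.76/2 → 1, 3.50/1 → 3; chars 13.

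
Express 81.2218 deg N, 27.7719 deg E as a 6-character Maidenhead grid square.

KR31vf

Offset from 180°W / 90°S: lon 207.7719°, lat 171.2218°.
Field: lon ⌊207.7719/20⌋ = 10 → K; lat ⌊171.2218/10⌋ = 17 → R.
Square: lon ⌊7.7719/2⌋ = 3; lat ⌊1.2218/1⌋ = 1.
Subsquare: lon ⌊1.7719/0.0833333⌋ = 21 → v; lat ⌊0.2218/0.0416667⌋ = 5 → f.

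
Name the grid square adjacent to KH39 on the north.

Latitude square 9; +1 → 10, wraps to 0, carry into field.
Latitude field H = 7; +1 → 8 = I.
The longitude characters are unchanged.

KI30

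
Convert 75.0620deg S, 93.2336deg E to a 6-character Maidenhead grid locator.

Offset from 180°W / 90°S: lon 273.2336°, lat 14.9380°.
Field: lon ⌊273.2336/20⌋ = 13 → N; lat ⌊14.9380/10⌋ = 1 → B.
Square: lon ⌊13.2336/2⌋ = 6; lat ⌊4.9380/1⌋ = 4.
Subsquare: lon ⌊1.2336/0.0833333⌋ = 14 → o; lat ⌊0.9380/0.0416667⌋ = 22 → w.

NB64ow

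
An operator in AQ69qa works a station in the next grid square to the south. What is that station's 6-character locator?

AQ68qx

Latitude subsquare a = 0; −1 → -1, wraps to 23 = x, carry into square.
Latitude square 9; −1 → 8.
The longitude characters are unchanged.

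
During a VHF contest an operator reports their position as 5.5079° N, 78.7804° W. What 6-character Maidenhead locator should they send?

Shift to the Maidenhead origin (180°W, 90°S): lon 101.2196, lat 95.5079.
Field: lon ⌊101.2196/20⌋ = 5 → F; lat ⌊95.5079/10⌋ = 9 → J.
Square: lon ⌊1.2196/2⌋ = 0; lat ⌊5.5079/1⌋ = 5.
Subsquare: lon ⌊1.2196/0.0833333⌋ = 14 → o; lat ⌊0.5079/0.0416667⌋ = 12 → m.

FJ05om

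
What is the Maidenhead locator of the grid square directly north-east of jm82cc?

Longitude subsquare c = 2; +1 → 3 = d.
Latitude subsquare c = 2; +1 → 3 = d.

JM82dd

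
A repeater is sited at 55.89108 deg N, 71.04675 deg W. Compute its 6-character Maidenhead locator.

Add 180° to longitude and 90° to latitude: 108.9532, 145.8911.
Field: 108.9532/20 → 5 → F, 145.8911/10 → 14 → O; chars FO.
Square: 8.9532/2 → 4, 5.8911/1 → 5; chars 45.
Subsquare: 0.9532/0.0833333 → 11 → l, 0.8911/0.0416667 → 21 → v; chars lv.

FO45lv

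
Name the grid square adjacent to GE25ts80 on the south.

GE25tr89

Latitude extended square 0; −1 → -1, wraps to 9, carry into subsquare.
Latitude subsquare s = 18; −1 → 17 = r.
The longitude characters are unchanged.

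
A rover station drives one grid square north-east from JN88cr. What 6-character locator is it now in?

Longitude subsquare c = 2; +1 → 3 = d.
Latitude subsquare r = 17; +1 → 18 = s.

JN88ds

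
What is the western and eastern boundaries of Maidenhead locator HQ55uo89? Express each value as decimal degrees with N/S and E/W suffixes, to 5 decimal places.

28.26667° W, 28.25833° W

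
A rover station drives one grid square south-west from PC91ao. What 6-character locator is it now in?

PC81xn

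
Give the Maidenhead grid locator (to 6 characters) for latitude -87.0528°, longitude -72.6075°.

FA32qw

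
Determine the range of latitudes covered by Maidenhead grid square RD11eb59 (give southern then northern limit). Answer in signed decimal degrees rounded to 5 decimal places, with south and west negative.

-58.92083, -58.91667

Field R=17, D=3: +17·20° lon, +3·10° lat → SW at lon 160°, lat -60°.
Square 1, 1: +1·2° lon, +1·1° lat → SW at lon 162°, lat -59°.
Subsquare e=4, b=1: +4·0.0833333° lon, +1·0.0416667° lat → SW at lon 162.333°, lat -58.9583°.
Extended square 5, 9: +5·0.00833333° lon, +9·0.00416667° lat → SW at lon 162.375°, lat -58.9208°.
Cell spans 0.00833333° lon × 0.00416667° lat.
south -58.92083, north -58.91667.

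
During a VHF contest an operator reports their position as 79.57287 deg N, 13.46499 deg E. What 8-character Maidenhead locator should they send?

JQ69rn57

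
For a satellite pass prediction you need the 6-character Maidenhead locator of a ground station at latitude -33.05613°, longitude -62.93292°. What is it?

FF86mw

Shift to the Maidenhead origin (180°W, 90°S): lon 117.0671, lat 56.9439.
Field: lon ⌊117.0671/20⌋ = 5 → F; lat ⌊56.9439/10⌋ = 5 → F.
Square: lon ⌊17.0671/2⌋ = 8; lat ⌊6.9439/1⌋ = 6.
Subsquare: lon ⌊1.0671/0.0833333⌋ = 12 → m; lat ⌊0.9439/0.0416667⌋ = 22 → w.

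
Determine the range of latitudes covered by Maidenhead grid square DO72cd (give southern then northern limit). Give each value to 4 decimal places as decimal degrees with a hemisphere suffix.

52.1250° N, 52.1667° N

Field D=3, O=14: +3·20° lon, +14·10° lat → SW at lon -120°, lat 50°.
Square 7, 2: +7·2° lon, +2·1° lat → SW at lon -106°, lat 52°.
Subsquare c=2, d=3: +2·0.0833333° lon, +3·0.0416667° lat → SW at lon -105.833°, lat 52.125°.
Cell spans 0.0833333° lon × 0.0416667° lat.
south 52.1250° N, north 52.1667° N.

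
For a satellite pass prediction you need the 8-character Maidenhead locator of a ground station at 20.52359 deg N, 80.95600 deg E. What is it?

NL00lm45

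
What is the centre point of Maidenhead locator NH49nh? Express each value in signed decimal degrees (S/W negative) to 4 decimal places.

Field N=13, H=7: +13·20° lon, +7·10° lat → SW at lon 80°, lat -20°.
Square 4, 9: +4·2° lon, +9·1° lat → SW at lon 88°, lat -11°.
Subsquare n=13, h=7: +13·0.0833333° lon, +7·0.0416667° lat → SW at lon 89.0833°, lat -10.7083°.
Cell spans 0.0833333° lon × 0.0416667° lat. Centre is SW corner plus half of each.
latitude -10.6875, longitude 89.1250.

-10.6875, 89.1250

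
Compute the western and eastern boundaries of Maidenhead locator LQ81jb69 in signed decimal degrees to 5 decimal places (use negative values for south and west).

56.80000, 56.80833

Field L=11, Q=16: +11·20° lon, +16·10° lat → SW at lon 40°, lat 70°.
Square 8, 1: +8·2° lon, +1·1° lat → SW at lon 56°, lat 71°.
Subsquare j=9, b=1: +9·0.0833333° lon, +1·0.0416667° lat → SW at lon 56.75°, lat 71.0417°.
Extended square 6, 9: +6·0.00833333° lon, +9·0.00416667° lat → SW at lon 56.8°, lat 71.0792°.
Cell spans 0.00833333° lon × 0.00416667° lat.
west 56.80000, east 56.80833.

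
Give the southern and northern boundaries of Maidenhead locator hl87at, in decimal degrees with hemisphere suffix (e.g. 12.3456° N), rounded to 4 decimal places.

27.7917° N, 27.8333° N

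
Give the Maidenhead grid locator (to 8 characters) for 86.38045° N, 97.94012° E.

NR86xj21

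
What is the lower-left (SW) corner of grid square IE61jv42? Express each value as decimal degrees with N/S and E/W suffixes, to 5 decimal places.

Field I=8, E=4: +8·20° lon, +4·10° lat → SW at lon -20°, lat -50°.
Square 6, 1: +6·2° lon, +1·1° lat → SW at lon -8°, lat -49°.
Subsquare j=9, v=21: +9·0.0833333° lon, +21·0.0416667° lat → SW at lon -7.25°, lat -48.125°.
Extended square 4, 2: +4·0.00833333° lon, +2·0.00416667° lat → SW at lon -7.21667°, lat -48.1167°.
latitude 48.11667° S, longitude 7.21667° W.

48.11667° S, 7.21667° W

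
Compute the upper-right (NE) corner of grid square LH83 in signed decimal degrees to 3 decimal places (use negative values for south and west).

Field L=11, H=7: +11·20° lon, +7·10° lat → SW at lon 40°, lat -20°.
Square 8, 3: +8·2° lon, +3·1° lat → SW at lon 56°, lat -17°.
Cell spans 2° lon × 1° lat. NE corner is SW corner plus one full cell.
latitude -16.000, longitude 58.000.

-16.000, 58.000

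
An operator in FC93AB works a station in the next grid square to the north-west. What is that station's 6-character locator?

FC83xc

Longitude subsquare a = 0; −1 → -1, wraps to 23 = x, carry into square.
Longitude square 9; −1 → 8.
Latitude subsquare b = 1; +1 → 2 = c.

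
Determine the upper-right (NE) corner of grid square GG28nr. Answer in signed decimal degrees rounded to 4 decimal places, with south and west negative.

-21.2500, -54.8333

Field G=6, G=6: +6·20° lon, +6·10° lat → SW at lon -60°, lat -30°.
Square 2, 8: +2·2° lon, +8·1° lat → SW at lon -56°, lat -22°.
Subsquare n=13, r=17: +13·0.0833333° lon, +17·0.0416667° lat → SW at lon -54.9167°, lat -21.2917°.
Cell spans 0.0833333° lon × 0.0416667° lat. NE corner is SW corner plus one full cell.
latitude -21.2500, longitude -54.8333.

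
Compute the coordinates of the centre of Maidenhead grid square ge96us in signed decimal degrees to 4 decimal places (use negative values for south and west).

-43.2292, -40.2917

Field G=6, E=4: +6·20° lon, +4·10° lat → SW at lon -60°, lat -50°.
Square 9, 6: +9·2° lon, +6·1° lat → SW at lon -42°, lat -44°.
Subsquare u=20, s=18: +20·0.0833333° lon, +18·0.0416667° lat → SW at lon -40.3333°, lat -43.25°.
Cell spans 0.0833333° lon × 0.0416667° lat. Centre is SW corner plus half of each.
latitude -43.2292, longitude -40.2917.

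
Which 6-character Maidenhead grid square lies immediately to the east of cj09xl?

Longitude subsquare x = 23; +1 → 24, wraps to 0 = a, carry into square.
Longitude square 0; +1 → 1.
The latitude characters are unchanged.

CJ19al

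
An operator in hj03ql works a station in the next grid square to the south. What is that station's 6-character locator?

Latitude subsquare l = 11; −1 → 10 = k.
The longitude characters are unchanged.

HJ03qk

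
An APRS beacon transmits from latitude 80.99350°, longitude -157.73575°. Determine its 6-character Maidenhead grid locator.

BR10dx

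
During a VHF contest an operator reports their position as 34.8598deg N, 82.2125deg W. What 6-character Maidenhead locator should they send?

Add 180° to longitude and 90° to latitude: 97.7875, 124.8598.
Field (20°×10°, letters A–R): lon ⌊97.7875/20⌋ = 4 → E; lat ⌊124.8598/10⌋ = 12 → M.
Square (2°×1°, digits 0–9): lon ⌊17.7875/2⌋ = 8; lat ⌊4.8598/1⌋ = 4.
Subsquare (5′×2.5′, letters a–x): lon ⌊1.7875/0.0833333⌋ = 21 → v; lat ⌊0.8598/0.0416667⌋ = 20 → u.

EM84vu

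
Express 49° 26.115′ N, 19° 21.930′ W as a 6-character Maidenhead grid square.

Add 180° to longitude and 90° to latitude: 160.6345, 139.4352.
Field: lon ⌊160.6345/20⌋ = 8 → I; lat ⌊139.4352/10⌋ = 13 → N.
Square: lon ⌊0.6345/2⌋ = 0; lat ⌊9.4352/1⌋ = 9.
Subsquare: lon ⌊0.6345/0.0833333⌋ = 7 → h; lat ⌊0.4352/0.0416667⌋ = 10 → k.

IN09hk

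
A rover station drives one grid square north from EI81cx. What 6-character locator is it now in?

EI82ca

Latitude subsquare x = 23; +1 → 24, wraps to 0 = a, carry into square.
Latitude square 1; +1 → 2.
The longitude characters are unchanged.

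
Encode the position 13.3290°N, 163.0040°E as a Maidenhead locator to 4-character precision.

Shift to the Maidenhead origin (180°W, 90°S): lon 343.00, lat 103.33.
Field (20°×10°, letters A–R): 343.00/20 → 17 → R, 103.33/10 → 10 → K; chars RK.
Square (2°×1°, digits 0–9): 3.00/2 → 1, 3.33/1 → 3; chars 13.

RK13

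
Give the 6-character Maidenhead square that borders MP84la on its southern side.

Latitude subsquare a = 0; −1 → -1, wraps to 23 = x, carry into square.
Latitude square 4; −1 → 3.
The longitude characters are unchanged.

MP83lx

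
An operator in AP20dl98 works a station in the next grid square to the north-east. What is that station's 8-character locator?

AP20el09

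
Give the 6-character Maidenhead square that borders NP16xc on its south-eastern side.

NP26ab

Longitude subsquare x = 23; +1 → 24, wraps to 0 = a, carry into square.
Longitude square 1; +1 → 2.
Latitude subsquare c = 2; −1 → 1 = b.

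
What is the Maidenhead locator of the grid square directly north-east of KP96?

Longitude square 9; +1 → 10, wraps to 0, carry into field.
Longitude field K = 10; +1 → 11 = L.
Latitude square 6; +1 → 7.

LP07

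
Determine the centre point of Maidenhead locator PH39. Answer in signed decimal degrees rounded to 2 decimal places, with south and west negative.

Field P=15, H=7: +15·20° lon, +7·10° lat → SW at lon 120°, lat -20°.
Square 3, 9: +3·2° lon, +9·1° lat → SW at lon 126°, lat -11°.
Cell spans 2° lon × 1° lat. Centre is SW corner plus half of each.
latitude -10.50, longitude 127.00.

-10.50, 127.00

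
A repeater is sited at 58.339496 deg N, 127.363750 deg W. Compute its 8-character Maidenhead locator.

Shift to the Maidenhead origin (180°W, 90°S): lon 52.63625, lat 148.33950.
Field: lon ⌊52.63625/20⌋ = 2 → C; lat ⌊148.33950/10⌋ = 14 → O.
Square: lon ⌊12.63625/2⌋ = 6; lat ⌊8.33950/1⌋ = 8.
Subsquare: lon ⌊0.63625/0.0833333⌋ = 7 → h; lat ⌊0.33950/0.0416667⌋ = 8 → i.
Extended square: lon ⌊0.05292/0.00833333⌋ = 6; lat ⌊0.00616/0.00416667⌋ = 1.

CO68hi61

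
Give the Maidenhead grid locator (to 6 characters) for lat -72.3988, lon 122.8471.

PB17ko

Offset from 180°W / 90°S: lon 302.8471°, lat 17.6012°.
Field: 302.8471/20 → 15 → P, 17.6012/10 → 1 → B; chars PB.
Square: 2.8471/2 → 1, 7.6012/1 → 7; chars 17.
Subsquare: 0.8471/0.0833333 → 10 → k, 0.6012/0.0416667 → 14 → o; chars ko.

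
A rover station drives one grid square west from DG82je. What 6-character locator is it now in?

DG82ie

Longitude subsquare j = 9; −1 → 8 = i.
The latitude characters are unchanged.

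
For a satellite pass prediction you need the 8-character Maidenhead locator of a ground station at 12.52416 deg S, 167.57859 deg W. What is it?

Add 180° to longitude and 90° to latitude: 12.42141, 77.47584.
Field (20°×10°, letters A–R): lon ⌊12.42141/20⌋ = 0 → A; lat ⌊77.47584/10⌋ = 7 → H.
Square (2°×1°, digits 0–9): lon ⌊12.42141/2⌋ = 6; lat ⌊7.47584/1⌋ = 7.
Subsquare (5′×2.5′, letters a–x): lon ⌊0.42141/0.0833333⌋ = 5 → f; lat ⌊0.47584/0.0416667⌋ = 11 → l.
Extended square (30″×15″, digits 0–9): lon ⌊0.00474/0.00833333⌋ = 0; lat ⌊0.01751/0.00416667⌋ = 4.

AH67fl04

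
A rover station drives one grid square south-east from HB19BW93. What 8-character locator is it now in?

HB19cw02

Longitude extended square 9; +1 → 10, wraps to 0, carry into subsquare.
Longitude subsquare b = 1; +1 → 2 = c.
Latitude extended square 3; −1 → 2.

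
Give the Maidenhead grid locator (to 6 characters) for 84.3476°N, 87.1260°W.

ER64ki

Offset from 180°W / 90°S: lon 92.8740°, lat 174.3476°.
Field: lon ⌊92.8740/20⌋ = 4 → E; lat ⌊174.3476/10⌋ = 17 → R.
Square: lon ⌊12.8740/2⌋ = 6; lat ⌊4.3476/1⌋ = 4.
Subsquare: lon ⌊0.8740/0.0833333⌋ = 10 → k; lat ⌊0.3476/0.0416667⌋ = 8 → i.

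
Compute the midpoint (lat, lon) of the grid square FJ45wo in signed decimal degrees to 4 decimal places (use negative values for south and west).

5.6042, -70.1250

Field F=5, J=9: +5·20° lon, +9·10° lat → SW at lon -80°, lat 0°.
Square 4, 5: +4·2° lon, +5·1° lat → SW at lon -72°, lat 5°.
Subsquare w=22, o=14: +22·0.0833333° lon, +14·0.0416667° lat → SW at lon -70.1667°, lat 5.58333°.
Cell spans 0.0833333° lon × 0.0416667° lat. Centre is SW corner plus half of each.
latitude 5.6042, longitude -70.1250.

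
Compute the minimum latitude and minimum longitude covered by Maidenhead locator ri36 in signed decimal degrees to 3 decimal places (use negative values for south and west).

-4.000, 166.000

Field R=17, I=8: +17·20° lon, +8·10° lat → SW at lon 160°, lat -10°.
Square 3, 6: +3·2° lon, +6·1° lat → SW at lon 166°, lat -4°.
latitude -4.000, longitude 166.000.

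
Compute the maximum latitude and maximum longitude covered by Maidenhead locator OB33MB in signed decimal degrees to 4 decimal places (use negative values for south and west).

-76.9167, 107.0833

Field O=14, B=1: +14·20° lon, +1·10° lat → SW at lon 100°, lat -80°.
Square 3, 3: +3·2° lon, +3·1° lat → SW at lon 106°, lat -77°.
Subsquare m=12, b=1: +12·0.0833333° lon, +1·0.0416667° lat → SW at lon 107°, lat -76.9583°.
Cell spans 0.0833333° lon × 0.0416667° lat. NE corner is SW corner plus one full cell.
latitude -76.9167, longitude 107.0833.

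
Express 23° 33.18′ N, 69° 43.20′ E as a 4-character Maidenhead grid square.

Shift to the Maidenhead origin (180°W, 90°S): lon 249.72, lat 113.55.
Field: lon ⌊249.72/20⌋ = 12 → M; lat ⌊113.55/10⌋ = 11 → L.
Square: lon ⌊9.72/2⌋ = 4; lat ⌊3.55/1⌋ = 3.

ML43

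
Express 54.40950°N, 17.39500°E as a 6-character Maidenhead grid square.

Add 180° to longitude and 90° to latitude: 197.3950, 144.4095.
Field (20°×10°, letters A–R): lon ⌊197.3950/20⌋ = 9 → J; lat ⌊144.4095/10⌋ = 14 → O.
Square (2°×1°, digits 0–9): lon ⌊17.3950/2⌋ = 8; lat ⌊4.4095/1⌋ = 4.
Subsquare (5′×2.5′, letters a–x): lon ⌊1.3950/0.0833333⌋ = 16 → q; lat ⌊0.4095/0.0416667⌋ = 9 → j.

JO84qj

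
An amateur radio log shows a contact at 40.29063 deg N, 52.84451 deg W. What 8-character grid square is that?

Add 180° to longitude and 90° to latitude: 127.15549, 130.29063.
Field: lon ⌊127.15549/20⌋ = 6 → G; lat ⌊130.29063/10⌋ = 13 → N.
Square: lon ⌊7.15549/2⌋ = 3; lat ⌊0.29063/1⌋ = 0.
Subsquare: lon ⌊1.15549/0.0833333⌋ = 13 → n; lat ⌊0.29063/0.0416667⌋ = 6 → g.
Extended square: lon ⌊0.07216/0.00833333⌋ = 8; lat ⌊0.04063/0.00416667⌋ = 9.

GN30ng89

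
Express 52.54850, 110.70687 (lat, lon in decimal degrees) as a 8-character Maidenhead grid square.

Shift to the Maidenhead origin (180°W, 90°S): lon 290.70687, lat 142.54850.
Field: 290.70687/20 → 14 → O, 142.54850/10 → 14 → O; chars OO.
Square: 10.70687/2 → 5, 2.54850/1 → 2; chars 52.
Subsquare: 0.70687/0.0833333 → 8 → i, 0.54850/0.0416667 → 13 → n; chars in.
Extended square: 0.04020/0.00833333 → 4, 0.00683/0.00416667 → 1; chars 41.

OO52in41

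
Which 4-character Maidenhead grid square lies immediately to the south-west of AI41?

Longitude square 4; −1 → 3.
Latitude square 1; −1 → 0.

AI30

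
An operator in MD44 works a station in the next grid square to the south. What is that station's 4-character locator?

Latitude square 4; −1 → 3.
The longitude characters are unchanged.

MD43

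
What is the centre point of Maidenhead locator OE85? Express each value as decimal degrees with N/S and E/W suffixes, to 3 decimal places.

44.500° S, 117.000° E

Field O=14, E=4: +14·20° lon, +4·10° lat → SW at lon 100°, lat -50°.
Square 8, 5: +8·2° lon, +5·1° lat → SW at lon 116°, lat -45°.
Cell spans 2° lon × 1° lat. Centre is SW corner plus half of each.
latitude 44.500° S, longitude 117.000° E.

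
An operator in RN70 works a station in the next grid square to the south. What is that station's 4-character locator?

RM79

Latitude square 0; −1 → -1, wraps to 9, carry into field.
Latitude field N = 13; −1 → 12 = M.
The longitude characters are unchanged.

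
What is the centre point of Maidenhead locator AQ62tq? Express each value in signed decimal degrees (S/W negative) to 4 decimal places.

72.6875, -166.3750

Field A=0, Q=16: +0·20° lon, +16·10° lat → SW at lon -180°, lat 70°.
Square 6, 2: +6·2° lon, +2·1° lat → SW at lon -168°, lat 72°.
Subsquare t=19, q=16: +19·0.0833333° lon, +16·0.0416667° lat → SW at lon -166.417°, lat 72.6667°.
Cell spans 0.0833333° lon × 0.0416667° lat. Centre is SW corner plus half of each.
latitude 72.6875, longitude -166.3750.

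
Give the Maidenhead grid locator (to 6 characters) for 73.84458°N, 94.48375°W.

EQ23su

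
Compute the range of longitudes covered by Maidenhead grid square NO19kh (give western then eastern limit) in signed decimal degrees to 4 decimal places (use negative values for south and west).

Field N=13, O=14: +13·20° lon, +14·10° lat → SW at lon 80°, lat 50°.
Square 1, 9: +1·2° lon, +9·1° lat → SW at lon 82°, lat 59°.
Subsquare k=10, h=7: +10·0.0833333° lon, +7·0.0416667° lat → SW at lon 82.8333°, lat 59.2917°.
Cell spans 0.0833333° lon × 0.0416667° lat.
west 82.8333, east 82.9167.

82.8333, 82.9167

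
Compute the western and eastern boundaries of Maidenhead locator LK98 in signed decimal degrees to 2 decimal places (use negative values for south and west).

58.00, 60.00

Field L=11, K=10: +11·20° lon, +10·10° lat → SW at lon 40°, lat 10°.
Square 9, 8: +9·2° lon, +8·1° lat → SW at lon 58°, lat 18°.
Cell spans 2° lon × 1° lat.
west 58.00, east 60.00.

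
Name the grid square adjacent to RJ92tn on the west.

RJ92sn

Longitude subsquare t = 19; −1 → 18 = s.
The latitude characters are unchanged.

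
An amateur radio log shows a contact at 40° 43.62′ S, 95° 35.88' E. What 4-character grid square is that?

NE79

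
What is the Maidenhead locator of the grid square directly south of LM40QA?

LL49qx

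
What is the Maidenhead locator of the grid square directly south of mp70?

Latitude square 0; −1 → -1, wraps to 9, carry into field.
Latitude field P = 15; −1 → 14 = O.
The longitude characters are unchanged.

MO79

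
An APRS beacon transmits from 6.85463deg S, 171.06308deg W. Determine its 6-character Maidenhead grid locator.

Shift to the Maidenhead origin (180°W, 90°S): lon 8.9369, lat 83.1454.
Field (20°×10°, letters A–R): 8.9369/20 → 0 → A, 83.1454/10 → 8 → I; chars AI.
Square (2°×1°, digits 0–9): 8.9369/2 → 4, 3.1454/1 → 3; chars 43.
Subsquare (5′×2.5′, letters a–x): 0.9369/0.0833333 → 11 → l, 0.1454/0.0416667 → 3 → d; chars ld.

AI43ld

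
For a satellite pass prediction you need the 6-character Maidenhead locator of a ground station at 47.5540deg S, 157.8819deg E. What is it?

Add 180° to longitude and 90° to latitude: 337.8819, 42.4460.
Field (20°×10°, letters A–R): lon ⌊337.8819/20⌋ = 16 → Q; lat ⌊42.4460/10⌋ = 4 → E.
Square (2°×1°, digits 0–9): lon ⌊17.8819/2⌋ = 8; lat ⌊2.4460/1⌋ = 2.
Subsquare (5′×2.5′, letters a–x): lon ⌊1.8819/0.0833333⌋ = 22 → w; lat ⌊0.4460/0.0416667⌋ = 10 → k.

QE82wk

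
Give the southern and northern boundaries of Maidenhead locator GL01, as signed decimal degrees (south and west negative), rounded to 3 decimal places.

21.000, 22.000

Field G=6, L=11: +6·20° lon, +11·10° lat → SW at lon -60°, lat 20°.
Square 0, 1: +0·2° lon, +1·1° lat → SW at lon -60°, lat 21°.
Cell spans 2° lon × 1° lat.
south 21.000, north 22.000.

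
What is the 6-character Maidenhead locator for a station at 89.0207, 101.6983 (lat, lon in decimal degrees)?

OR09ua

Add 180° to longitude and 90° to latitude: 281.6983, 179.0207.
Field: 281.6983/20 → 14 → O, 179.0207/10 → 17 → R; chars OR.
Square: 1.6983/2 → 0, 9.0207/1 → 9; chars 09.
Subsquare: 1.6983/0.0833333 → 20 → u, 0.0207/0.0416667 → 0 → a; chars ua.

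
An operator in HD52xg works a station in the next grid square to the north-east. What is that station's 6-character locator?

Longitude subsquare x = 23; +1 → 24, wraps to 0 = a, carry into square.
Longitude square 5; +1 → 6.
Latitude subsquare g = 6; +1 → 7 = h.

HD62ah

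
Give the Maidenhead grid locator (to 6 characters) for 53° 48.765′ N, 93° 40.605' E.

NO63ut

Add 180° to longitude and 90° to latitude: 273.6767, 143.8127.
Field: 273.6767/20 → 13 → N, 143.8127/10 → 14 → O; chars NO.
Square: 13.6767/2 → 6, 3.8127/1 → 3; chars 63.
Subsquare: 1.6767/0.0833333 → 20 → u, 0.8127/0.0416667 → 19 → t; chars ut.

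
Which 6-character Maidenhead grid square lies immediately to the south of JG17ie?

JG17id

Latitude subsquare e = 4; −1 → 3 = d.
The longitude characters are unchanged.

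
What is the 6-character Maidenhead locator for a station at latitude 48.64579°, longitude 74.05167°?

MN78ap

Add 180° to longitude and 90° to latitude: 254.0517, 138.6458.
Field: lon ⌊254.0517/20⌋ = 12 → M; lat ⌊138.6458/10⌋ = 13 → N.
Square: lon ⌊14.0517/2⌋ = 7; lat ⌊8.6458/1⌋ = 8.
Subsquare: lon ⌊0.0517/0.0833333⌋ = 0 → a; lat ⌊0.6458/0.0416667⌋ = 15 → p.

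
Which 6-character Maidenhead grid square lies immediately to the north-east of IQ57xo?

Longitude subsquare x = 23; +1 → 24, wraps to 0 = a, carry into square.
Longitude square 5; +1 → 6.
Latitude subsquare o = 14; +1 → 15 = p.

IQ67ap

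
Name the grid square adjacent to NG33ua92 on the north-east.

NG33va03

Longitude extended square 9; +1 → 10, wraps to 0, carry into subsquare.
Longitude subsquare u = 20; +1 → 21 = v.
Latitude extended square 2; +1 → 3.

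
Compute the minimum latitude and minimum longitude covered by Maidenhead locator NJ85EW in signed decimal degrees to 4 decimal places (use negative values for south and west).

5.9167, 96.3333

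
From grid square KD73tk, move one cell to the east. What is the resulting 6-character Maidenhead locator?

KD73uk

Longitude subsquare t = 19; +1 → 20 = u.
The latitude characters are unchanged.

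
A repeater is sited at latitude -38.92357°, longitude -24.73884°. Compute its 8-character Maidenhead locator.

HF71pb18

Add 180° to longitude and 90° to latitude: 155.26116, 51.07643.
Field: 155.26116/20 → 7 → H, 51.07643/10 → 5 → F; chars HF.
Square: 15.26116/2 → 7, 1.07643/1 → 1; chars 71.
Subsquare: 1.26116/0.0833333 → 15 → p, 0.07643/0.0416667 → 1 → b; chars pb.
Extended square: 0.01116/0.00833333 → 1, 0.03476/0.00416667 → 8; chars 18.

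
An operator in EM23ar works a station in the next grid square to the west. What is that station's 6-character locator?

EM13xr

Longitude subsquare a = 0; −1 → -1, wraps to 23 = x, carry into square.
Longitude square 2; −1 → 1.
The latitude characters are unchanged.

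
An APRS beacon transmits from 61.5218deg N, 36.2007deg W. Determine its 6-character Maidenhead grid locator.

HP11vm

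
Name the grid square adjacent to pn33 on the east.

PN43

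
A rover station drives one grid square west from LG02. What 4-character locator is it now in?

KG92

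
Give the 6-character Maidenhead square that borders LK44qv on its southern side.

Latitude subsquare v = 21; −1 → 20 = u.
The longitude characters are unchanged.

LK44qu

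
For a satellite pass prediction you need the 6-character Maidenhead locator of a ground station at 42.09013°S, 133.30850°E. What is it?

PE67pv

Offset from 180°W / 90°S: lon 313.3085°, lat 47.9099°.
Field: 313.3085/20 → 15 → P, 47.9099/10 → 4 → E; chars PE.
Square: 13.3085/2 → 6, 7.9099/1 → 7; chars 67.
Subsquare: 1.3085/0.0833333 → 15 → p, 0.9099/0.0416667 → 21 → v; chars pv.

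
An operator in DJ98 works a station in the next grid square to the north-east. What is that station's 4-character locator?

Longitude square 9; +1 → 10, wraps to 0, carry into field.
Longitude field D = 3; +1 → 4 = E.
Latitude square 8; +1 → 9.

EJ09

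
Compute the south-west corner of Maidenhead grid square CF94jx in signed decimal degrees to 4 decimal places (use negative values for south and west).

Field C=2, F=5: +2·20° lon, +5·10° lat → SW at lon -140°, lat -40°.
Square 9, 4: +9·2° lon, +4·1° lat → SW at lon -122°, lat -36°.
Subsquare j=9, x=23: +9·0.0833333° lon, +23·0.0416667° lat → SW at lon -121.25°, lat -35.0417°.
latitude -35.0417, longitude -121.2500.

-35.0417, -121.2500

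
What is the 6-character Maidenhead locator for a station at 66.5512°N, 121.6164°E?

PP06tn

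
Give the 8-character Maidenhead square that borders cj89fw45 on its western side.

Longitude extended square 4; −1 → 3.
The latitude characters are unchanged.

CJ89fw35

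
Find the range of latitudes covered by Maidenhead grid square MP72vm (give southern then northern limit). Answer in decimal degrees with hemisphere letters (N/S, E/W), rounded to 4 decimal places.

62.5000° N, 62.5417° N

Field M=12, P=15: +12·20° lon, +15·10° lat → SW at lon 60°, lat 60°.
Square 7, 2: +7·2° lon, +2·1° lat → SW at lon 74°, lat 62°.
Subsquare v=21, m=12: +21·0.0833333° lon, +12·0.0416667° lat → SW at lon 75.75°, lat 62.5°.
Cell spans 0.0833333° lon × 0.0416667° lat.
south 62.5000° N, north 62.5417° N.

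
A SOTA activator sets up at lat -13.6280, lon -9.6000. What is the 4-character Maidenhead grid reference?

IH56

Offset from 180°W / 90°S: lon 170.40°, lat 76.37°.
Field: lon ⌊170.40/20⌋ = 8 → I; lat ⌊76.37/10⌋ = 7 → H.
Square: lon ⌊10.40/2⌋ = 5; lat ⌊6.37/1⌋ = 6.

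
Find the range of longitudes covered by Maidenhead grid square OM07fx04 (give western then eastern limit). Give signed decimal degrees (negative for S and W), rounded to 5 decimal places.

100.41667, 100.42500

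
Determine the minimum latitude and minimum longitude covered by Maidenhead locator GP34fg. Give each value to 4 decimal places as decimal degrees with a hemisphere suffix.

64.2500° N, 53.5833° W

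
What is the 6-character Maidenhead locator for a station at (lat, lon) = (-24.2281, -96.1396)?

EG15ws

Shift to the Maidenhead origin (180°W, 90°S): lon 83.8604, lat 65.7719.
Field (20°×10°, letters A–R): lon ⌊83.8604/20⌋ = 4 → E; lat ⌊65.7719/10⌋ = 6 → G.
Square (2°×1°, digits 0–9): lon ⌊3.8604/2⌋ = 1; lat ⌊5.7719/1⌋ = 5.
Subsquare (5′×2.5′, letters a–x): lon ⌊1.8604/0.0833333⌋ = 22 → w; lat ⌊0.7719/0.0416667⌋ = 18 → s.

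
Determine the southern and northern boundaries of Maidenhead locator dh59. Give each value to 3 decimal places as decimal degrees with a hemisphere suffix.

11.000° S, 10.000° S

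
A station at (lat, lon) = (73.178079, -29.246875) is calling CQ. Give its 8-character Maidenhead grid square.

HQ53je02

Shift to the Maidenhead origin (180°W, 90°S): lon 150.75313, lat 163.17808.
Field: 150.75313/20 → 7 → H, 163.17808/10 → 16 → Q; chars HQ.
Square: 10.75313/2 → 5, 3.17808/1 → 3; chars 53.
Subsquare: 0.75313/0.0833333 → 9 → j, 0.17808/0.0416667 → 4 → e; chars je.
Extended square: 0.00313/0.00833333 → 0, 0.01141/0.00416667 → 2; chars 02.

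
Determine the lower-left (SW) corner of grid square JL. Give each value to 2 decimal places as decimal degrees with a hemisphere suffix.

20.00° N, 0.00° E

Field J=9, L=11: +9·20° lon, +11·10° lat → SW at lon 0°, lat 20°.
latitude 20.00° N, longitude 0.00° E.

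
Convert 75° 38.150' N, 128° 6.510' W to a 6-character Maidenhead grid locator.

Offset from 180°W / 90°S: lon 51.8915°, lat 165.6358°.
Field: lon ⌊51.8915/20⌋ = 2 → C; lat ⌊165.6358/10⌋ = 16 → Q.
Square: lon ⌊11.8915/2⌋ = 5; lat ⌊5.6358/1⌋ = 5.
Subsquare: lon ⌊1.8915/0.0833333⌋ = 22 → w; lat ⌊0.6358/0.0416667⌋ = 15 → p.

CQ55wp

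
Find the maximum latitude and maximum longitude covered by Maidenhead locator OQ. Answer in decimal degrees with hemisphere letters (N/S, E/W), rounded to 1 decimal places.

Field O=14, Q=16: +14·20° lon, +16·10° lat → SW at lon 100°, lat 70°.
Cell spans 20° lon × 10° lat. NE corner is SW corner plus one full cell.
latitude 80.0° N, longitude 120.0° E.

80.0° N, 120.0° E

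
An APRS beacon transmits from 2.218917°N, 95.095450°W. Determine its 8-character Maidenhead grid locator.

EJ22kf82

Shift to the Maidenhead origin (180°W, 90°S): lon 84.90455, lat 92.21892.
Field (20°×10°, letters A–R): lon ⌊84.90455/20⌋ = 4 → E; lat ⌊92.21892/10⌋ = 9 → J.
Square (2°×1°, digits 0–9): lon ⌊4.90455/2⌋ = 2; lat ⌊2.21892/1⌋ = 2.
Subsquare (5′×2.5′, letters a–x): lon ⌊0.90455/0.0833333⌋ = 10 → k; lat ⌊0.21892/0.0416667⌋ = 5 → f.
Extended square (30″×15″, digits 0–9): lon ⌊0.07122/0.00833333⌋ = 8; lat ⌊0.01058/0.00416667⌋ = 2.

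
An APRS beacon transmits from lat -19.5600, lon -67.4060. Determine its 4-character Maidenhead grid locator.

FH60

Add 180° to longitude and 90° to latitude: 112.59, 70.44.
Field: lon ⌊112.59/20⌋ = 5 → F; lat ⌊70.44/10⌋ = 7 → H.
Square: lon ⌊12.59/2⌋ = 6; lat ⌊0.44/1⌋ = 0.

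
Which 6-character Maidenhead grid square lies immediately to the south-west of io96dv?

IO96cu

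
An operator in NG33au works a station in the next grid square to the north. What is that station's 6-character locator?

Latitude subsquare u = 20; +1 → 21 = v.
The longitude characters are unchanged.

NG33av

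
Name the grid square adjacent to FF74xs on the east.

FF84as

Longitude subsquare x = 23; +1 → 24, wraps to 0 = a, carry into square.
Longitude square 7; +1 → 8.
The latitude characters are unchanged.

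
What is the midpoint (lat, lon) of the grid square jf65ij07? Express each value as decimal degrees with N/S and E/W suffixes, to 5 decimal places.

34.59375° S, 12.67083° E

Field J=9, F=5: +9·20° lon, +5·10° lat → SW at lon 0°, lat -40°.
Square 6, 5: +6·2° lon, +5·1° lat → SW at lon 12°, lat -35°.
Subsquare i=8, j=9: +8·0.0833333° lon, +9·0.0416667° lat → SW at lon 12.6667°, lat -34.625°.
Extended square 0, 7: +0·0.00833333° lon, +7·0.00416667° lat → SW at lon 12.6667°, lat -34.5958°.
Cell spans 0.00833333° lon × 0.00416667° lat. Centre is SW corner plus half of each.
latitude 34.59375° S, longitude 12.67083° E.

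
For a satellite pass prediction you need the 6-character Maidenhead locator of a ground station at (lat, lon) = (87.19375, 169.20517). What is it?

RR47oe

Add 180° to longitude and 90° to latitude: 349.2052, 177.1937.
Field: 349.2052/20 → 17 → R, 177.1937/10 → 17 → R; chars RR.
Square: 9.2052/2 → 4, 7.1937/1 → 7; chars 47.
Subsquare: 1.2052/0.0833333 → 14 → o, 0.1937/0.0416667 → 4 → e; chars oe.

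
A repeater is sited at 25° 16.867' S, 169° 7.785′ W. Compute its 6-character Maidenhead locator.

Shift to the Maidenhead origin (180°W, 90°S): lon 10.8702, lat 64.7189.
Field: 10.8702/20 → 0 → A, 64.7189/10 → 6 → G; chars AG.
Square: 10.8702/2 → 5, 4.7189/1 → 4; chars 54.
Subsquare: 0.8702/0.0833333 → 10 → k, 0.7189/0.0416667 → 17 → r; chars kr.

AG54kr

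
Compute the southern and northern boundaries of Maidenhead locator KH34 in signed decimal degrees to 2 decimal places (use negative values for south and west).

-16.00, -15.00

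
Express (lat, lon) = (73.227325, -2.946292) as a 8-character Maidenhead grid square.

Offset from 180°W / 90°S: lon 177.05371°, lat 163.22733°.
Field: lon ⌊177.05371/20⌋ = 8 → I; lat ⌊163.22733/10⌋ = 16 → Q.
Square: lon ⌊17.05371/2⌋ = 8; lat ⌊3.22733/1⌋ = 3.
Subsquare: lon ⌊1.05371/0.0833333⌋ = 12 → m; lat ⌊0.22733/0.0416667⌋ = 5 → f.
Extended square: lon ⌊0.05371/0.00833333⌋ = 6; lat ⌊0.01899/0.00416667⌋ = 4.

IQ83mf64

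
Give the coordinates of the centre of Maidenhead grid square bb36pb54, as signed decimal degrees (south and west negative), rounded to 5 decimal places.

-73.93958, -152.70417

Field B=1, B=1: +1·20° lon, +1·10° lat → SW at lon -160°, lat -80°.
Square 3, 6: +3·2° lon, +6·1° lat → SW at lon -154°, lat -74°.
Subsquare p=15, b=1: +15·0.0833333° lon, +1·0.0416667° lat → SW at lon -152.75°, lat -73.9583°.
Extended square 5, 4: +5·0.00833333° lon, +4·0.00416667° lat → SW at lon -152.708°, lat -73.9417°.
Cell spans 0.00833333° lon × 0.00416667° lat. Centre is SW corner plus half of each.
latitude -73.93958, longitude -152.70417.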